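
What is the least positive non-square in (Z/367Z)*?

(2/367) = +1, so 2 is a residue.
(3/367) = −1, so 3 is the smallest positive non-residue mod 367.

3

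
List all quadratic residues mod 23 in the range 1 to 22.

1,2,3,4,6,8,9,12,13,16,18

Square k = 1,…,11 (k and 23−k give the same square):
1²=1, 2²=4, 3²=9, 4²=16, 5²≡2, 6²≡13, 7²≡3, 8²≡18, 9²≡12, 10²≡8, 11²≡6 (mod 23).
So the quadratic residues mod 23 are {1, 2, 3, 4, 6, 8, 9, 12, 13, 16, 18}.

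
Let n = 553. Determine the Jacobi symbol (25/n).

1

Reciprocity: 25 ≡ 1 and 553 ≡ 1 (mod 4), so (25/553) = +(553/25).
Reduce top mod 25: now compute (3/25).
Reciprocity: 3 ≡ 3 and 25 ≡ 1 (mod 4), so (3/25) = +(25/3).
Reduce top mod 3: now compute (1/3).
Reached (1/3) = 1. Collecting the sign flips along the way, the symbol is +1.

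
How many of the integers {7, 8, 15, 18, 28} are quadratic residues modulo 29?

(7/29) = +1 → QR.
(8/29) = -1 → non-residue.
(15/29) = -1 → non-residue.
(18/29) = -1 → non-residue.
(28/29) = +1 → QR.
Total quadratic residues among the 5: 2.

2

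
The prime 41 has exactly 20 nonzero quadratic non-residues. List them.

Square k = 1,…,20 (k and 41−k give the same square):
1²=1, 2²=4, 3²=9, 4²=16, 5²=25, 6²=36, 7²≡8, 8²≡23, 9²≡40, 10²≡18, 11²≡39, 12²≡21, 13²≡5, 14²≡32, 15²≡20, 16²≡10, 17²≡2, 18²≡37, 19²≡33, 20²≡31 (mod 41).
The residues are {1, 2, 4, 5, 8, 9, 10, 16, 18, 20, 21, 23, 25, 31, 32, 33, 36, 37, 39, 40}; the non-residues are the remaining 20 nonzero classes.

3 6 7 11 12 13 14 15 17 19 22 24 26 27 28 29 30 34 35 38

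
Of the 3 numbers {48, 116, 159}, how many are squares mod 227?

3

(48/227) = +1 → QR.
(116/227) = +1 → QR.
(159/227) = +1 → QR.
Total quadratic residues among the 3: 3.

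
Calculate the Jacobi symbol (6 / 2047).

Pull out 2: since 2047 ≡ 7 (mod 8), (2/2047) = +1.
Reciprocity: 3 ≡ 3 and 2047 ≡ 3 (mod 4), so (3/2047) = −(2047/3).
Reduce top mod 3: now compute (1/3).
Reached (1/3) = 1. Collecting the sign flips along the way, the symbol is -1.

-1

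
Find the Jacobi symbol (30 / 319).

-1

Pull out 2: since 319 ≡ 7 (mod 8), (2/319) = +1.
Reciprocity: 15 ≡ 3 and 319 ≡ 3 (mod 4), so (15/319) = −(319/15).
Reduce top mod 15: now compute (4/15).
Pull out 2^2: since 15 ≡ 7 (mod 8), (2/15) = +1, so (2/15)^2 = +1.
Reached (1/15) = 1. Collecting the sign flips along the way, the symbol is -1.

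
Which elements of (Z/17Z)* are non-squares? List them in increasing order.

Square k = 1,…,8 (k and 17−k give the same square):
1²=1, 2²=4, 3²=9, 4²=16, 5²≡8, 6²≡2, 7²≡15, 8²≡13 (mod 17).
The residues are {1, 2, 4, 8, 9, 13, 15, 16}; the non-residues are the remaining 8 nonzero classes.

3,5,6,7,10,11,12,14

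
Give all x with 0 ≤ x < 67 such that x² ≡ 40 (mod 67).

Since 67 ≡ 3 (mod 4), a square root of 40 is 40^((67+1)/4) = 40^17 mod 67.
Repeated squaring: 40^2≡59, 40^4≡64, 40^8≡9, 40^16≡14 (mod 67).
40^17 = 40^(16+1) ≡ 24 (mod 67).
Check: 24² = 576 ≡ 40 (mod 67). The two roots are 24 and 43.

24, 43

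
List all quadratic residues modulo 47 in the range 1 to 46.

1, 2, 3, 4, 6, 7, 8, 9, 12, 14, 16, 17, 18, 21, 24, 25, 27, 28, 32, 34, 36, 37, 42

Square k = 1,…,23 (k and 47−k give the same square):
1²=1, 2²=4, 3²=9, 4²=16, 5²=25, 6²=36, 7²≡2, 8²≡17, 9²≡34, 10²≡6, 11²≡27, 12²≡3, 13²≡28, 14²≡8, 15²≡37, 16²≡21, 17²≡7, 18²≡42, 19²≡32, 20²≡24, 21²≡18, 22²≡14, 23²≡12 (mod 47).
So the quadratic residues mod 47 are {1, 2, 3, 4, 6, 7, 8, 9, 12, 14, 16, 17, 18, 21, 24, 25, 27, 28, 32, 34, 36, 37, 42}.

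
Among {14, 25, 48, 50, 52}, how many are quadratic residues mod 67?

(14/67) = +1 → QR.
(25/67) = +1 → QR.
(48/67) = -1 → non-residue.
(50/67) = -1 → non-residue.
(52/67) = -1 → non-residue.
Total quadratic residues among the 5: 2.

2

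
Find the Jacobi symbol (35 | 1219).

-1

Reciprocity: 35 ≡ 3 and 1219 ≡ 3 (mod 4), so (35/1219) = −(1219/35).
Reduce top mod 35: now compute (29/35).
Reciprocity: 29 ≡ 1 and 35 ≡ 3 (mod 4), so (29/35) = +(35/29).
Reduce top mod 29: now compute (6/29).
Pull out 2: since 29 ≡ 5 (mod 8), (2/29) = -1.
Reciprocity: 3 ≡ 3 and 29 ≡ 1 (mod 4), so (3/29) = +(29/3).
Reduce top mod 3: now compute (2/3).
Pull out 2: since 3 ≡ 3 (mod 8), (2/3) = -1.
Reached (1/3) = 1. Collecting the sign flips along the way, the symbol is -1.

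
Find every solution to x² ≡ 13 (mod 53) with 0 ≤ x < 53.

15, 38

53 ≡ 1 (mod 4), so we find a root by search.
Trying successive values, 15² = 225 ≡ 13 (mod 53). The other root is 53 − 15 = 38.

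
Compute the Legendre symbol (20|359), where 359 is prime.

1

Pull out 2^2: since 359 ≡ 7 (mod 8), (2/359) = +1, so (2/359)^2 = +1.
Reciprocity: 5 ≡ 1 and 359 ≡ 3 (mod 4), so (5/359) = +(359/5).
Reduce top mod 5: now compute (4/5).
Pull out 2^2: since 5 ≡ 5 (mod 8), (2/5) = -1, so (2/5)^2 = +1.
Reached (1/5) = 1. Collecting the sign flips along the way, the symbol is +1.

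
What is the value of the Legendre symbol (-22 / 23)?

First reduce: -22 ≡ 1 (mod 23).
Reached (1/23) = 1. Collecting the sign flips along the way, the symbol is +1.

1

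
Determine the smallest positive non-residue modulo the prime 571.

2

(2/571) = −1, so 2 is the smallest positive non-residue mod 571.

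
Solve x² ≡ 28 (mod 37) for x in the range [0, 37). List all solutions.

18, 19

37 ≡ 1 (mod 4), so we find a root by search.
Trying successive values, 18² = 324 ≡ 28 (mod 37). The other root is 37 − 18 = 19.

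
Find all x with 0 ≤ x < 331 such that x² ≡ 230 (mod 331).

Since 331 ≡ 3 (mod 4), a square root of 230 is 230^((331+1)/4) = 230^83 mod 331.
Repeated squaring: 230^2≡271, 230^4≡290, 230^8≡26, 230^16≡14, 230^32≡196, 230^64≡20 (mod 331).
230^83 = 230^(64+16+2+1) ≡ 94 (mod 331).
Check: 94² = 8836 ≡ 230 (mod 331). The two roots are 94 and 237.

94, 237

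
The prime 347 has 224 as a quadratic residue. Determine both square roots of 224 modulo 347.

76, 271

Since 347 ≡ 3 (mod 4), a square root of 224 is 224^((347+1)/4) = 224^87 mod 347.
Repeated squaring: 224^2≡208, 224^4≡236, 224^8≡176, 224^16≡93, 224^32≡321, 224^64≡329 (mod 347).
224^87 = 224^(64+16+4+2+1) ≡ 271 (mod 347).
Check: 271² = 73441 ≡ 224 (mod 347). The two roots are 76 and 271.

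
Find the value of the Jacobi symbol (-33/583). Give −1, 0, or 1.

First reduce: -33 ≡ 550 (mod 583).
Pull out 2: since 583 ≡ 7 (mod 8), (2/583) = +1.
Reciprocity: 275 ≡ 3 and 583 ≡ 3 (mod 4), so (275/583) = −(583/275).
Reduce top mod 275: now compute (33/275).
Reciprocity: 33 ≡ 1 and 275 ≡ 3 (mod 4), so (33/275) = +(275/33).
Reduce top mod 33: now compute (11/33).
Reciprocity: 11 ≡ 3 and 33 ≡ 1 (mod 4), so (11/33) = +(33/11).
Reduce top mod 11: now compute (0/11).
Top reduces to 0: gcd > 1, so the symbol is 0.

0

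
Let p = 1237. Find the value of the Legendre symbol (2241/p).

First reduce: 2241 ≡ 1004 (mod 1237).
Pull out 2^2: since 1237 ≡ 5 (mod 8), (2/1237) = -1, so (2/1237)^2 = +1.
Reciprocity: 251 ≡ 3 and 1237 ≡ 1 (mod 4), so (251/1237) = +(1237/251).
Reduce top mod 251: now compute (233/251).
Reciprocity: 233 ≡ 1 and 251 ≡ 3 (mod 4), so (233/251) = +(251/233).
Reduce top mod 233: now compute (18/233).
Pull out 2: since 233 ≡ 1 (mod 8), (2/233) = +1.
Reciprocity: 9 ≡ 1 and 233 ≡ 1 (mod 4), so (9/233) = +(233/9).
Reduce top mod 9: now compute (8/9).
Pull out 2^3: since 9 ≡ 1 (mod 8), (2/9) = +1, so (2/9)^3 = +1.
Reached (1/9) = 1. Collecting the sign flips along the way, the symbol is +1.

1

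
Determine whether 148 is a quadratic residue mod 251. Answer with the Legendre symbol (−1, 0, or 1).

Euler's criterion: (148/251) ≡ 148^125 (mod 251).
148^2 ≡ 67 (mod 251)
148^4 ≡ 222 (mod 251)
148^8 ≡ 88 (mod 251)
148^16 ≡ 214 (mod 251)
148^32 ≡ 114 (mod 251)
148^64 ≡ 195 (mod 251)
148^125 = 148^(64+32+16+8+4+1) ≡ 250 (mod 251).
Result is 250 ≡ −1, so (148/251) = −1.

-1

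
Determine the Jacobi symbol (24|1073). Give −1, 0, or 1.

-1

Pull out 2^3: since 1073 ≡ 1 (mod 8), (2/1073) = +1, so (2/1073)^3 = +1.
Reciprocity: 3 ≡ 3 and 1073 ≡ 1 (mod 4), so (3/1073) = +(1073/3).
Reduce top mod 3: now compute (2/3).
Pull out 2: since 3 ≡ 3 (mod 8), (2/3) = -1.
Reached (1/3) = 1. Collecting the sign flips along the way, the symbol is -1.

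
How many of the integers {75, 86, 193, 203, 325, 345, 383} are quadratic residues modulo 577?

3

(75/577) = +1 → QR.
(86/577) = -1 → non-residue.
(193/577) = +1 → QR.
(203/577) = +1 → QR.
(325/577) = -1 → non-residue.
(345/577) = -1 → non-residue.
(383/577) = -1 → non-residue.
Total quadratic residues among the 7: 3.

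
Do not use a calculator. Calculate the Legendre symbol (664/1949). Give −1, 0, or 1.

-1

Pull out 2^3: since 1949 ≡ 5 (mod 8), (2/1949) = -1, so (2/1949)^3 = -1.
Reciprocity: 83 ≡ 3 and 1949 ≡ 1 (mod 4), so (83/1949) = +(1949/83).
Reduce top mod 83: now compute (40/83).
Pull out 2^3: since 83 ≡ 3 (mod 8), (2/83) = -1, so (2/83)^3 = -1.
Reciprocity: 5 ≡ 1 and 83 ≡ 3 (mod 4), so (5/83) = +(83/5).
Reduce top mod 5: now compute (3/5).
Reciprocity: 3 ≡ 3 and 5 ≡ 1 (mod 4), so (3/5) = +(5/3).
Reduce top mod 3: now compute (2/3).
Pull out 2: since 3 ≡ 3 (mod 8), (2/3) = -1.
Reached (1/3) = 1. Collecting the sign flips along the way, the symbol is -1.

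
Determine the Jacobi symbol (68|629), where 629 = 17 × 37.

0

Pull out 2^2: since 629 ≡ 5 (mod 8), (2/629) = -1, so (2/629)^2 = +1.
Reciprocity: 17 ≡ 1 and 629 ≡ 1 (mod 4), so (17/629) = +(629/17).
Reduce top mod 17: now compute (0/17).
Top reduces to 0: gcd > 1, so the symbol is 0.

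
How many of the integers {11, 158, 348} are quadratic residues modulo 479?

1

(11/479) = +1 → QR.
(158/479) = -1 → non-residue.
(348/479) = -1 → non-residue.
Total quadratic residues among the 3: 1.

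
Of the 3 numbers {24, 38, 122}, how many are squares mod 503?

2

(24/503) = +1 → QR.
(38/503) = -1 → non-residue.
(122/503) = +1 → QR.
Total quadratic residues among the 3: 2.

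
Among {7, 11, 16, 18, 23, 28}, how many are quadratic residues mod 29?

4

(7/29) = +1 → QR.
(11/29) = -1 → non-residue.
(16/29) = +1 → QR.
(18/29) = -1 → non-residue.
(23/29) = +1 → QR.
(28/29) = +1 → QR.
Total quadratic residues among the 6: 4.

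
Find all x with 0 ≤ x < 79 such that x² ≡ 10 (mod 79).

Since 79 ≡ 3 (mod 4), a square root of 10 is 10^((79+1)/4) = 10^20 mod 79.
Repeated squaring: 10^2≡21, 10^4≡46, 10^8≡62, 10^16≡52 (mod 79).
10^20 = 10^(16+4) ≡ 22 (mod 79).
Check: 22² = 484 ≡ 10 (mod 79). The two roots are 22 and 57.

22, 57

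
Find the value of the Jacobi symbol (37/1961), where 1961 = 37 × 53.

0

Reciprocity: 37 ≡ 1 and 1961 ≡ 1 (mod 4), so (37/1961) = +(1961/37).
Reduce top mod 37: now compute (0/37).
Top reduces to 0: gcd > 1, so the symbol is 0.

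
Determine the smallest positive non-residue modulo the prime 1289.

(2/1289) = +1, so 2 is a residue.
(3/1289) = −1, so 3 is the smallest positive non-residue mod 1289.

3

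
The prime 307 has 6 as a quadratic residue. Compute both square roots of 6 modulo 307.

Since 307 ≡ 3 (mod 4), a square root of 6 is 6^((307+1)/4) = 6^77 mod 307.
Repeated squaring: 6^2≡36, 6^4≡68, 6^8≡19, 6^16≡54, 6^32≡153, 6^64≡77 (mod 307).
6^77 = 6^(64+8+4+1) ≡ 96 (mod 307).
Check: 96² = 9216 ≡ 6 (mod 307). The two roots are 96 and 211.

96, 211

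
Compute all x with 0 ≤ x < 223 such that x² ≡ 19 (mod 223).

58, 165

Since 223 ≡ 3 (mod 4), a square root of 19 is 19^((223+1)/4) = 19^56 mod 223.
Repeated squaring: 19^2≡138, 19^4≡89, 19^8≡116, 19^16≡76, 19^32≡201 (mod 223).
19^56 = 19^(32+16+8) ≡ 58 (mod 223).
Check: 58² = 3364 ≡ 19 (mod 223). The two roots are 58 and 165.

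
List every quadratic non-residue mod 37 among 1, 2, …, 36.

Square k = 1,…,18 (k and 37−k give the same square):
1²=1, 2²=4, 3²=9, 4²=16, 5²=25, 6²=36, 7²≡12, 8²≡27, 9²≡7, 10²≡26, 11²≡10, 12²≡33, 13²≡21, 14²≡11, 15²≡3, 16²≡34, 17²≡30, 18²≡28 (mod 37).
The residues are {1, 3, 4, 7, 9, 10, 11, 12, 16, 21, 25, 26, 27, 28, 30, 33, 34, 36}; the non-residues are the remaining 18 nonzero classes.

2,5,6,8,13,14,15,17,18,19,20,22,23,24,29,31,32,35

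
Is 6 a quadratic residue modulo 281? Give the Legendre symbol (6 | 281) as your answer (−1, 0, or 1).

Euler's criterion: (6/281) ≡ 6^140 (mod 281).
6^2 ≡ 36 (mod 281)
6^4 ≡ 172 (mod 281)
6^8 ≡ 79 (mod 281)
6^16 ≡ 59 (mod 281)
6^32 ≡ 109 (mod 281)
6^64 ≡ 79 (mod 281)
6^128 ≡ 59 (mod 281)
6^140 = 6^(128+8+4) ≡ 280 (mod 281).
Result is 280 ≡ −1, so (6/281) = −1.

-1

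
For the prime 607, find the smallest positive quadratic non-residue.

(2/607) = +1, so 2 is a residue.
(3/607) = −1, so 3 is the smallest positive non-residue mod 607.

3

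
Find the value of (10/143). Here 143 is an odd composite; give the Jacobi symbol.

Pull out 2: since 143 ≡ 7 (mod 8), (2/143) = +1.
Reciprocity: 5 ≡ 1 and 143 ≡ 3 (mod 4), so (5/143) = +(143/5).
Reduce top mod 5: now compute (3/5).
Reciprocity: 3 ≡ 3 and 5 ≡ 1 (mod 4), so (3/5) = +(5/3).
Reduce top mod 3: now compute (2/3).
Pull out 2: since 3 ≡ 3 (mod 8), (2/3) = -1.
Reached (1/3) = 1. Collecting the sign flips along the way, the symbol is -1.

-1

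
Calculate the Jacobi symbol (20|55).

Pull out 2^2: since 55 ≡ 7 (mod 8), (2/55) = +1, so (2/55)^2 = +1.
Reciprocity: 5 ≡ 1 and 55 ≡ 3 (mod 4), so (5/55) = +(55/5).
Reduce top mod 5: now compute (0/5).
Top reduces to 0: gcd > 1, so the symbol is 0.

0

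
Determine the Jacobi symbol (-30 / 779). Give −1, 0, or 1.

First reduce: -30 ≡ 749 (mod 779).
Reciprocity: 749 ≡ 1 and 779 ≡ 3 (mod 4), so (749/779) = +(779/749).
Reduce top mod 749: now compute (30/749).
Pull out 2: since 749 ≡ 5 (mod 8), (2/749) = -1.
Reciprocity: 15 ≡ 3 and 749 ≡ 1 (mod 4), so (15/749) = +(749/15).
Reduce top mod 15: now compute (14/15).
Pull out 2: since 15 ≡ 7 (mod 8), (2/15) = +1.
Reciprocity: 7 ≡ 3 and 15 ≡ 3 (mod 4), so (7/15) = −(15/7).
Reduce top mod 7: now compute (1/7).
Reached (1/7) = 1. Collecting the sign flips along the way, the symbol is +1.

1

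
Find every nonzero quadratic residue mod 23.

1,2,3,4,6,8,9,12,13,16,18

Square k = 1,…,11 (k and 23−k give the same square):
1²=1, 2²=4, 3²=9, 4²=16, 5²≡2, 6²≡13, 7²≡3, 8²≡18, 9²≡12, 10²≡8, 11²≡6 (mod 23).
So the quadratic residues mod 23 are {1, 2, 3, 4, 6, 8, 9, 12, 13, 16, 18}.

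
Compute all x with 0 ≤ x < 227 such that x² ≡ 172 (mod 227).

95, 132

Since 227 ≡ 3 (mod 4), a square root of 172 is 172^((227+1)/4) = 172^57 mod 227.
Repeated squaring: 172^2≡74, 172^4≡28, 172^8≡103, 172^16≡167, 172^32≡195 (mod 227).
172^57 = 172^(32+16+8+1) ≡ 132 (mod 227).
Check: 132² = 17424 ≡ 172 (mod 227). The two roots are 95 and 132.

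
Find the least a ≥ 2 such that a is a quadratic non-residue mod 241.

7

(2/241) = +1, so 2 is a residue.
(3/241) = +1, so 3 is a residue.
(4/241) = +1, so 4 is a residue.
(5/241) = +1, so 5 is a residue.
(6/241) = +1, so 6 is a residue.
(7/241) = −1, so 7 is the smallest positive non-residue mod 241.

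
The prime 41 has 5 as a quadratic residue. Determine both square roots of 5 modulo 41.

41 ≡ 1 (mod 4), so we find a root by search.
Trying successive values, 13² = 169 ≡ 5 (mod 41). The other root is 41 − 13 = 28.

13, 28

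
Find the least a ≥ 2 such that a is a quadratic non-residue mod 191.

7

(2/191) = +1, so 2 is a residue.
(3/191) = +1, so 3 is a residue.
(4/191) = +1, so 4 is a residue.
(5/191) = +1, so 5 is a residue.
(6/191) = +1, so 6 is a residue.
(7/191) = −1, so 7 is the smallest positive non-residue mod 191.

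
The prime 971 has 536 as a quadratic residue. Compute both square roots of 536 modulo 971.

258, 713

Since 971 ≡ 3 (mod 4), a square root of 536 is 536^((971+1)/4) = 536^243 mod 971.
Repeated squaring: 536^2≡851, 536^4≡806, 536^8≡37, 536^16≡398, 536^32≡131, 536^64≡654, 536^128≡476 (mod 971).
536^243 = 536^(128+64+32+16+2+1) ≡ 258 (mod 971).
Check: 258² = 66564 ≡ 536 (mod 971). The two roots are 258 and 713.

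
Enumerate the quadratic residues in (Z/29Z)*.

Square k = 1,…,14 (k and 29−k give the same square):
1²=1, 2²=4, 3²=9, 4²=16, 5²=25, 6²≡7, 7²≡20, 8²≡6, 9²≡23, 10²≡13, 11²≡5, 12²≡28, 13²≡24, 14²≡22 (mod 29).
So the quadratic residues mod 29 are {1, 4, 5, 6, 7, 9, 13, 16, 20, 22, 23, 24, 25, 28}.

1 4 5 6 7 9 13 16 20 22 23 24 25 28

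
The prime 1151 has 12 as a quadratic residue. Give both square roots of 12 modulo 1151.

346, 805

Since 1151 ≡ 3 (mod 4), a square root of 12 is 12^((1151+1)/4) = 12^288 mod 1151.
Repeated squaring: 12^2≡144, 12^4≡18, 12^8≡324, 12^16≡235, 12^32≡1128, 12^64≡529, 12^128≡148, 12^256≡35 (mod 1151).
12^288 = 12^(256+32) ≡ 346 (mod 1151).
Check: 346² = 119716 ≡ 12 (mod 1151). The two roots are 346 and 805.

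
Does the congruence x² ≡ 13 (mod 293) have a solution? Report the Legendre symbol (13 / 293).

Euler's criterion: (13/293) ≡ 13^146 (mod 293).
13^2 ≡ 169 (mod 293)
13^4 ≡ 140 (mod 293)
13^8 ≡ 262 (mod 293)
13^16 ≡ 82 (mod 293)
13^32 ≡ 278 (mod 293)
13^64 ≡ 225 (mod 293)
13^128 ≡ 229 (mod 293)
13^146 = 13^(128+16+2) ≡ 292 (mod 293).
Result is 292 ≡ −1, so (13/293) = −1.

-1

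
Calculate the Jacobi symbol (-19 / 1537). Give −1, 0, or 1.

1

First reduce: -19 ≡ 1518 (mod 1537).
Pull out 2: since 1537 ≡ 1 (mod 8), (2/1537) = +1.
Reciprocity: 759 ≡ 3 and 1537 ≡ 1 (mod 4), so (759/1537) = +(1537/759).
Reduce top mod 759: now compute (19/759).
Reciprocity: 19 ≡ 3 and 759 ≡ 3 (mod 4), so (19/759) = −(759/19).
Reduce top mod 19: now compute (18/19).
Pull out 2: since 19 ≡ 3 (mod 8), (2/19) = -1.
Reciprocity: 9 ≡ 1 and 19 ≡ 3 (mod 4), so (9/19) = +(19/9).
Reduce top mod 9: now compute (1/9).
Reached (1/9) = 1. Collecting the sign flips along the way, the symbol is +1.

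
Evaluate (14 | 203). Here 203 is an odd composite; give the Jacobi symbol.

Pull out 2: since 203 ≡ 3 (mod 8), (2/203) = -1.
Reciprocity: 7 ≡ 3 and 203 ≡ 3 (mod 4), so (7/203) = −(203/7).
Reduce top mod 7: now compute (0/7).
Top reduces to 0: gcd > 1, so the symbol is 0.

0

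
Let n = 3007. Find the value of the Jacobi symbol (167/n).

-1

Reciprocity: 167 ≡ 3 and 3007 ≡ 3 (mod 4), so (167/3007) = −(3007/167).
Reduce top mod 167: now compute (1/167).
Reached (1/167) = 1. Collecting the sign flips along the way, the symbol is -1.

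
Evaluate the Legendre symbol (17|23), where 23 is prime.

Euler's criterion: (17/23) ≡ 17^11 (mod 23).
17^2 ≡ 13 (mod 23)
17^4 ≡ 8 (mod 23)
17^8 ≡ 18 (mod 23)
17^11 = 17^(8+2+1) ≡ 22 (mod 23).
Result is 22 ≡ −1, so (17/23) = −1.

-1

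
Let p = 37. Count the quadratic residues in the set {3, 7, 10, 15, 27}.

(3/37) = +1 → QR.
(7/37) = +1 → QR.
(10/37) = +1 → QR.
(15/37) = -1 → non-residue.
(27/37) = +1 → QR.
Total quadratic residues among the 5: 4.

4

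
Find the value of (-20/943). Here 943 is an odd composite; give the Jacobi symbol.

First reduce: -20 ≡ 923 (mod 943).
Reciprocity: 923 ≡ 3 and 943 ≡ 3 (mod 4), so (923/943) = −(943/923).
Reduce top mod 923: now compute (20/923).
Pull out 2^2: since 923 ≡ 3 (mod 8), (2/923) = -1, so (2/923)^2 = +1.
Reciprocity: 5 ≡ 1 and 923 ≡ 3 (mod 4), so (5/923) = +(923/5).
Reduce top mod 5: now compute (3/5).
Reciprocity: 3 ≡ 3 and 5 ≡ 1 (mod 4), so (3/5) = +(5/3).
Reduce top mod 3: now compute (2/3).
Pull out 2: since 3 ≡ 3 (mod 8), (2/3) = -1.
Reached (1/3) = 1. Collecting the sign flips along the way, the symbol is +1.

1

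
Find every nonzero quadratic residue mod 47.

Square k = 1,…,23 (k and 47−k give the same square):
1²=1, 2²=4, 3²=9, 4²=16, 5²=25, 6²=36, 7²≡2, 8²≡17, 9²≡34, 10²≡6, 11²≡27, 12²≡3, 13²≡28, 14²≡8, 15²≡37, 16²≡21, 17²≡7, 18²≡42, 19²≡32, 20²≡24, 21²≡18, 22²≡14, 23²≡12 (mod 47).
So the quadratic residues mod 47 are {1, 2, 3, 4, 6, 7, 8, 9, 12, 14, 16, 17, 18, 21, 24, 25, 27, 28, 32, 34, 36, 37, 42}.

1,2,3,4,6,7,8,9,12,14,16,17,18,21,24,25,27,28,32,34,36,37,42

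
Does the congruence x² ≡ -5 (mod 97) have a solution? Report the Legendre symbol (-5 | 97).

First reduce: -5 ≡ 92 (mod 97).
Pull out 2^2: since 97 ≡ 1 (mod 8), (2/97) = +1, so (2/97)^2 = +1.
Reciprocity: 23 ≡ 3 and 97 ≡ 1 (mod 4), so (23/97) = +(97/23).
Reduce top mod 23: now compute (5/23).
Reciprocity: 5 ≡ 1 and 23 ≡ 3 (mod 4), so (5/23) = +(23/5).
Reduce top mod 5: now compute (3/5).
Reciprocity: 3 ≡ 3 and 5 ≡ 1 (mod 4), so (3/5) = +(5/3).
Reduce top mod 3: now compute (2/3).
Pull out 2: since 3 ≡ 3 (mod 8), (2/3) = -1.
Reached (1/3) = 1. Collecting the sign flips along the way, the symbol is -1.

-1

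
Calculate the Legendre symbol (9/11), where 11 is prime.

1

Reciprocity: 9 ≡ 1 and 11 ≡ 3 (mod 4), so (9/11) = +(11/9).
Reduce top mod 9: now compute (2/9).
Pull out 2: since 9 ≡ 1 (mod 8), (2/9) = +1.
Reached (1/9) = 1. Collecting the sign flips along the way, the symbol is +1.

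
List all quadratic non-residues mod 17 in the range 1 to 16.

3, 5, 6, 7, 10, 11, 12, 14

Square k = 1,…,8 (k and 17−k give the same square):
1²=1, 2²=4, 3²=9, 4²=16, 5²≡8, 6²≡2, 7²≡15, 8²≡13 (mod 17).
The residues are {1, 2, 4, 8, 9, 13, 15, 16}; the non-residues are the remaining 8 nonzero classes.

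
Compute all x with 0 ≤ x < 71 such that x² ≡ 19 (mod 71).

Since 71 ≡ 3 (mod 4), a square root of 19 is 19^((71+1)/4) = 19^18 mod 71.
Repeated squaring: 19^2≡6, 19^4≡36, 19^8≡18, 19^16≡40 (mod 71).
19^18 = 19^(16+2) ≡ 27 (mod 71).
Check: 27² = 729 ≡ 19 (mod 71). The two roots are 27 and 44.

27, 44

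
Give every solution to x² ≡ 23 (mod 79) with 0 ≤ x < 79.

24, 55

Since 79 ≡ 3 (mod 4), a square root of 23 is 23^((79+1)/4) = 23^20 mod 79.
Repeated squaring: 23^2≡55, 23^4≡23, 23^8≡55, 23^16≡23 (mod 79).
23^20 = 23^(16+4) ≡ 55 (mod 79).
Check: 55² = 3025 ≡ 23 (mod 79). The two roots are 24 and 55.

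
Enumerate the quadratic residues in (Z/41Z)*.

1,2,4,5,8,9,10,16,18,20,21,23,25,31,32,33,36,37,39,40

Square k = 1,…,20 (k and 41−k give the same square):
1²=1, 2²=4, 3²=9, 4²=16, 5²=25, 6²=36, 7²≡8, 8²≡23, 9²≡40, 10²≡18, 11²≡39, 12²≡21, 13²≡5, 14²≡32, 15²≡20, 16²≡10, 17²≡2, 18²≡37, 19²≡33, 20²≡31 (mod 41).
So the quadratic residues mod 41 are {1, 2, 4, 5, 8, 9, 10, 16, 18, 20, 21, 23, 25, 31, 32, 33, 36, 37, 39, 40}.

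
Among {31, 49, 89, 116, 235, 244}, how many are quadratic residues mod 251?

(31/251) = +1 → QR.
(49/251) = +1 → QR.
(89/251) = +1 → QR.
(116/251) = -1 → non-residue.
(235/251) = -1 → non-residue.
(244/251) = -1 → non-residue.
Total quadratic residues among the 6: 3.

3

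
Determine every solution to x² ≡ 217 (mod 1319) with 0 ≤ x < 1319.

Since 1319 ≡ 3 (mod 4), a square root of 217 is 217^((1319+1)/4) = 217^330 mod 1319.
Repeated squaring: 217^2≡924, 217^4≡383, 217^8≡280, 217^16≡579, 217^32≡215, 217^64≡60, 217^128≡962, 217^256≡825 (mod 1319).
217^330 = 217^(256+64+8+2) ≡ 755 (mod 1319).
Check: 755² = 570025 ≡ 217 (mod 1319). The two roots are 564 and 755.

564, 755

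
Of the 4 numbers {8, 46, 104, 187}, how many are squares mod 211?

(8/211) = -1 → non-residue.
(46/211) = +1 → QR.
(104/211) = -1 → non-residue.
(187/211) = -1 → non-residue.
Total quadratic residues among the 4: 1.

1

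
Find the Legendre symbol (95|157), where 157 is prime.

-1

Reciprocity: 95 ≡ 3 and 157 ≡ 1 (mod 4), so (95/157) = +(157/95).
Reduce top mod 95: now compute (62/95).
Pull out 2: since 95 ≡ 7 (mod 8), (2/95) = +1.
Reciprocity: 31 ≡ 3 and 95 ≡ 3 (mod 4), so (31/95) = −(95/31).
Reduce top mod 31: now compute (2/31).
Pull out 2: since 31 ≡ 7 (mod 8), (2/31) = +1.
Reached (1/31) = 1. Collecting the sign flips along the way, the symbol is -1.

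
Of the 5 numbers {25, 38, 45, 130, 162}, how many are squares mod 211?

(25/211) = +1 → QR.
(38/211) = -1 → non-residue.
(45/211) = +1 → QR.
(130/211) = -1 → non-residue.
(162/211) = -1 → non-residue.
Total quadratic residues among the 5: 2.

2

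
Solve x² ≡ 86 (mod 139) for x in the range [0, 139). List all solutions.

Since 139 ≡ 3 (mod 4), a square root of 86 is 86^((139+1)/4) = 86^35 mod 139.
Repeated squaring: 86^2≡29, 86^4≡7, 86^8≡49, 86^16≡38, 86^32≡54 (mod 139).
86^35 = 86^(32+2+1) ≡ 124 (mod 139).
Check: 124² = 15376 ≡ 86 (mod 139). The two roots are 15 and 124.

15, 124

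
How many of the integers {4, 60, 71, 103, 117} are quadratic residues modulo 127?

5

(4/127) = +1 → QR.
(60/127) = +1 → QR.
(71/127) = +1 → QR.
(103/127) = +1 → QR.
(117/127) = +1 → QR.
Total quadratic residues among the 5: 5.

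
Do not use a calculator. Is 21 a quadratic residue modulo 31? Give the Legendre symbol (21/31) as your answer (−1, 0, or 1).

Euler's criterion: (21/31) ≡ 21^15 (mod 31).
21^2 ≡ 7 (mod 31)
21^4 ≡ 18 (mod 31)
21^8 ≡ 14 (mod 31)
21^15 = 21^(8+4+2+1) ≡ 30 (mod 31).
Result is 30 ≡ −1, so (21/31) = −1.

-1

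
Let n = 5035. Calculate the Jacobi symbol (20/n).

Pull out 2^2: since 5035 ≡ 3 (mod 8), (2/5035) = -1, so (2/5035)^2 = +1.
Reciprocity: 5 ≡ 1 and 5035 ≡ 3 (mod 4), so (5/5035) = +(5035/5).
Reduce top mod 5: now compute (0/5).
Top reduces to 0: gcd > 1, so the symbol is 0.

0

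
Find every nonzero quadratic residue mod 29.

1 4 5 6 7 9 13 16 20 22 23 24 25 28

Square k = 1,…,14 (k and 29−k give the same square):
1²=1, 2²=4, 3²=9, 4²=16, 5²=25, 6²≡7, 7²≡20, 8²≡6, 9²≡23, 10²≡13, 11²≡5, 12²≡28, 13²≡24, 14²≡22 (mod 29).
So the quadratic residues mod 29 are {1, 4, 5, 6, 7, 9, 13, 16, 20, 22, 23, 24, 25, 28}.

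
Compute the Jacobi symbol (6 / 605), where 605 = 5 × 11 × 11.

1

Pull out 2: since 605 ≡ 5 (mod 8), (2/605) = -1.
Reciprocity: 3 ≡ 3 and 605 ≡ 1 (mod 4), so (3/605) = +(605/3).
Reduce top mod 3: now compute (2/3).
Pull out 2: since 3 ≡ 3 (mod 8), (2/3) = -1.
Reached (1/3) = 1. Collecting the sign flips along the way, the symbol is +1.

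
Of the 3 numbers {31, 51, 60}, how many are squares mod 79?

2

(31/79) = +1 → QR.
(51/79) = +1 → QR.
(60/79) = -1 → non-residue.
Total quadratic residues among the 3: 2.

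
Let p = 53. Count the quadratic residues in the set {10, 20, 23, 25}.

(10/53) = +1 → QR.
(20/53) = -1 → non-residue.
(23/53) = -1 → non-residue.
(25/53) = +1 → QR.
Total quadratic residues among the 4: 2.

2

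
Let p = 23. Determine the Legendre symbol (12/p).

Euler's criterion: (12/23) ≡ 12^11 (mod 23).
12^2 ≡ 6 (mod 23)
12^4 ≡ 13 (mod 23)
12^8 ≡ 8 (mod 23)
12^11 = 12^(8+2+1) ≡ 1 (mod 23).
Result is 1, so (12/23) = 1.

1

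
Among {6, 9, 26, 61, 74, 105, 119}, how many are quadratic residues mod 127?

(6/127) = -1 → non-residue.
(9/127) = +1 → QR.
(26/127) = +1 → QR.
(61/127) = +1 → QR.
(74/127) = +1 → QR.
(105/127) = -1 → non-residue.
(119/127) = -1 → non-residue.
Total quadratic residues among the 7: 4.

4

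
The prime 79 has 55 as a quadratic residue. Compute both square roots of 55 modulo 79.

23, 56

Since 79 ≡ 3 (mod 4), a square root of 55 is 55^((79+1)/4) = 55^20 mod 79.
Repeated squaring: 55^2≡23, 55^4≡55, 55^8≡23, 55^16≡55 (mod 79).
55^20 = 55^(16+4) ≡ 23 (mod 79).
Check: 23² = 529 ≡ 55 (mod 79). The two roots are 23 and 56.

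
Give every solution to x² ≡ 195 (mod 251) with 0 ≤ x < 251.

Since 251 ≡ 3 (mod 4), a square root of 195 is 195^((251+1)/4) = 195^63 mod 251.
Repeated squaring: 195^2≡124, 195^4≡65, 195^8≡209, 195^16≡7, 195^32≡49 (mod 251).
195^63 = 195^(32+16+8+4+2+1) ≡ 114 (mod 251).
Check: 114² = 12996 ≡ 195 (mod 251). The two roots are 114 and 137.

114, 137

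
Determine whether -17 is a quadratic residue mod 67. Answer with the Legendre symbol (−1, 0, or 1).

-1

First reduce: -17 ≡ 50 (mod 67).
Pull out 2: since 67 ≡ 3 (mod 8), (2/67) = -1.
Reciprocity: 25 ≡ 1 and 67 ≡ 3 (mod 4), so (25/67) = +(67/25).
Reduce top mod 25: now compute (17/25).
Reciprocity: 17 ≡ 1 and 25 ≡ 1 (mod 4), so (17/25) = +(25/17).
Reduce top mod 17: now compute (8/17).
Pull out 2^3: since 17 ≡ 1 (mod 8), (2/17) = +1, so (2/17)^3 = +1.
Reached (1/17) = 1. Collecting the sign flips along the way, the symbol is -1.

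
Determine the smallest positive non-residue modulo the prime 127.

3

(2/127) = +1, so 2 is a residue.
(3/127) = −1, so 3 is the smallest positive non-residue mod 127.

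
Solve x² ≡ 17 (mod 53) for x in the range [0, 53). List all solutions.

21, 32

53 ≡ 1 (mod 4), so we find a root by search.
Trying successive values, 21² = 441 ≡ 17 (mod 53). The other root is 53 − 21 = 32.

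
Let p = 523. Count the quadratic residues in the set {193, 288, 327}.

(193/523) = +1 → QR.
(288/523) = -1 → non-residue.
(327/523) = -1 → non-residue.
Total quadratic residues among the 3: 1.

1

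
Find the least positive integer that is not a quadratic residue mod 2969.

3

(2/2969) = +1, so 2 is a residue.
(3/2969) = −1, so 3 is the smallest positive non-residue mod 2969.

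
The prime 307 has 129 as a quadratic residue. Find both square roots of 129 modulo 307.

Since 307 ≡ 3 (mod 4), a square root of 129 is 129^((307+1)/4) = 129^77 mod 307.
Repeated squaring: 129^2≡63, 129^4≡285, 129^8≡177, 129^16≡15, 129^32≡225, 129^64≡277 (mod 307).
129^77 = 129^(64+8+4+1) ≡ 71 (mod 307).
Check: 71² = 5041 ≡ 129 (mod 307). The two roots are 71 and 236.

71, 236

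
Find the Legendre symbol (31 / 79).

1

Reciprocity: 31 ≡ 3 and 79 ≡ 3 (mod 4), so (31/79) = −(79/31).
Reduce top mod 31: now compute (17/31).
Reciprocity: 17 ≡ 1 and 31 ≡ 3 (mod 4), so (17/31) = +(31/17).
Reduce top mod 17: now compute (14/17).
Pull out 2: since 17 ≡ 1 (mod 8), (2/17) = +1.
Reciprocity: 7 ≡ 3 and 17 ≡ 1 (mod 4), so (7/17) = +(17/7).
Reduce top mod 7: now compute (3/7).
Reciprocity: 3 ≡ 3 and 7 ≡ 3 (mod 4), so (3/7) = −(7/3).
Reduce top mod 3: now compute (1/3).
Reached (1/3) = 1. Collecting the sign flips along the way, the symbol is +1.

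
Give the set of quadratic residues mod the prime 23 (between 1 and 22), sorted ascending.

Square k = 1,…,11 (k and 23−k give the same square):
1²=1, 2²=4, 3²=9, 4²=16, 5²≡2, 6²≡13, 7²≡3, 8²≡18, 9²≡12, 10²≡8, 11²≡6 (mod 23).
So the quadratic residues mod 23 are {1, 2, 3, 4, 6, 8, 9, 12, 13, 16, 18}.

1,2,3,4,6,8,9,12,13,16,18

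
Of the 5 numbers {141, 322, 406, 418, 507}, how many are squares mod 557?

(141/557) = +1 → QR.
(322/557) = +1 → QR.
(406/557) = -1 → non-residue.
(418/557) = +1 → QR.
(507/557) = -1 → non-residue.
Total quadratic residues among the 5: 3.

3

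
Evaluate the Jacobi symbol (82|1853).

Pull out 2: since 1853 ≡ 5 (mod 8), (2/1853) = -1.
Reciprocity: 41 ≡ 1 and 1853 ≡ 1 (mod 4), so (41/1853) = +(1853/41).
Reduce top mod 41: now compute (8/41).
Pull out 2^3: since 41 ≡ 1 (mod 8), (2/41) = +1, so (2/41)^3 = +1.
Reached (1/41) = 1. Collecting the sign flips along the way, the symbol is -1.

-1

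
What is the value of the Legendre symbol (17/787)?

-1

Reciprocity: 17 ≡ 1 and 787 ≡ 3 (mod 4), so (17/787) = +(787/17).
Reduce top mod 17: now compute (5/17).
Reciprocity: 5 ≡ 1 and 17 ≡ 1 (mod 4), so (5/17) = +(17/5).
Reduce top mod 5: now compute (2/5).
Pull out 2: since 5 ≡ 5 (mod 8), (2/5) = -1.
Reached (1/5) = 1. Collecting the sign flips along the way, the symbol is -1.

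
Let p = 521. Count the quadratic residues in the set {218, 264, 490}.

(218/521) = -1 → non-residue.
(264/521) = -1 → non-residue.
(490/521) = +1 → QR.
Total quadratic residues among the 3: 1.

1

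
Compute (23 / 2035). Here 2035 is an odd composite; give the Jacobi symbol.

1

Reciprocity: 23 ≡ 3 and 2035 ≡ 3 (mod 4), so (23/2035) = −(2035/23).
Reduce top mod 23: now compute (11/23).
Reciprocity: 11 ≡ 3 and 23 ≡ 3 (mod 4), so (11/23) = −(23/11).
Reduce top mod 11: now compute (1/11).
Reached (1/11) = 1. Collecting the sign flips along the way, the symbol is +1.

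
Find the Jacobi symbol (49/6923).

Reciprocity: 49 ≡ 1 and 6923 ≡ 3 (mod 4), so (49/6923) = +(6923/49).
Reduce top mod 49: now compute (14/49).
Pull out 2: since 49 ≡ 1 (mod 8), (2/49) = +1.
Reciprocity: 7 ≡ 3 and 49 ≡ 1 (mod 4), so (7/49) = +(49/7).
Reduce top mod 7: now compute (0/7).
Top reduces to 0: gcd > 1, so the symbol is 0.

0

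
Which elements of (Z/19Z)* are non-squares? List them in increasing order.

2, 3, 8, 10, 12, 13, 14, 15, 18

Square k = 1,…,9 (k and 19−k give the same square):
1²=1, 2²=4, 3²=9, 4²=16, 5²≡6, 6²≡17, 7²≡11, 8²≡7, 9²≡5 (mod 19).
The residues are {1, 4, 5, 6, 7, 9, 11, 16, 17}; the non-residues are the remaining 9 nonzero classes.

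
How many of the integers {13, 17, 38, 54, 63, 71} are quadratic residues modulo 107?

1

(13/107) = +1 → QR.
(17/107) = -1 → non-residue.
(38/107) = -1 → non-residue.
(54/107) = -1 → non-residue.
(63/107) = -1 → non-residue.
(71/107) = -1 → non-residue.
Total quadratic residues among the 6: 1.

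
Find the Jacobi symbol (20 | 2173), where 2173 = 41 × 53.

-1

Pull out 2^2: since 2173 ≡ 5 (mod 8), (2/2173) = -1, so (2/2173)^2 = +1.
Reciprocity: 5 ≡ 1 and 2173 ≡ 1 (mod 4), so (5/2173) = +(2173/5).
Reduce top mod 5: now compute (3/5).
Reciprocity: 3 ≡ 3 and 5 ≡ 1 (mod 4), so (3/5) = +(5/3).
Reduce top mod 3: now compute (2/3).
Pull out 2: since 3 ≡ 3 (mod 8), (2/3) = -1.
Reached (1/3) = 1. Collecting the sign flips along the way, the symbol is -1.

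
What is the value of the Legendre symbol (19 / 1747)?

Reciprocity: 19 ≡ 3 and 1747 ≡ 3 (mod 4), so (19/1747) = −(1747/19).
Reduce top mod 19: now compute (18/19).
Pull out 2: since 19 ≡ 3 (mod 8), (2/19) = -1.
Reciprocity: 9 ≡ 1 and 19 ≡ 3 (mod 4), so (9/19) = +(19/9).
Reduce top mod 9: now compute (1/9).
Reached (1/9) = 1. Collecting the sign flips along the way, the symbol is +1.

1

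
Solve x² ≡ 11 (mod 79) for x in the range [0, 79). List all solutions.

Since 79 ≡ 3 (mod 4), a square root of 11 is 11^((79+1)/4) = 11^20 mod 79.
Repeated squaring: 11^2≡42, 11^4≡26, 11^8≡44, 11^16≡40 (mod 79).
11^20 = 11^(16+4) ≡ 13 (mod 79).
Check: 13² = 169 ≡ 11 (mod 79). The two roots are 13 and 66.

13, 66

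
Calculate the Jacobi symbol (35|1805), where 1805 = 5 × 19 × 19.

0

Reciprocity: 35 ≡ 3 and 1805 ≡ 1 (mod 4), so (35/1805) = +(1805/35).
Reduce top mod 35: now compute (20/35).
Pull out 2^2: since 35 ≡ 3 (mod 8), (2/35) = -1, so (2/35)^2 = +1.
Reciprocity: 5 ≡ 1 and 35 ≡ 3 (mod 4), so (5/35) = +(35/5).
Reduce top mod 5: now compute (0/5).
Top reduces to 0: gcd > 1, so the symbol is 0.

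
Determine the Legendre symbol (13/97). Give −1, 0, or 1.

-1

Reciprocity: 13 ≡ 1 and 97 ≡ 1 (mod 4), so (13/97) = +(97/13).
Reduce top mod 13: now compute (6/13).
Pull out 2: since 13 ≡ 5 (mod 8), (2/13) = -1.
Reciprocity: 3 ≡ 3 and 13 ≡ 1 (mod 4), so (3/13) = +(13/3).
Reduce top mod 3: now compute (1/3).
Reached (1/3) = 1. Collecting the sign flips along the way, the symbol is -1.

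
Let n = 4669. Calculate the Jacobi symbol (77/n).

Reciprocity: 77 ≡ 1 and 4669 ≡ 1 (mod 4), so (77/4669) = +(4669/77).
Reduce top mod 77: now compute (49/77).
Reciprocity: 49 ≡ 1 and 77 ≡ 1 (mod 4), so (49/77) = +(77/49).
Reduce top mod 49: now compute (28/49).
Pull out 2^2: since 49 ≡ 1 (mod 8), (2/49) = +1, so (2/49)^2 = +1.
Reciprocity: 7 ≡ 3 and 49 ≡ 1 (mod 4), so (7/49) = +(49/7).
Reduce top mod 7: now compute (0/7).
Top reduces to 0: gcd > 1, so the symbol is 0.

0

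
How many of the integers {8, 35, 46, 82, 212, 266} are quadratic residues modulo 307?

(8/307) = -1 → non-residue.
(35/307) = -1 → non-residue.
(46/307) = +1 → QR.
(82/307) = -1 → non-residue.
(212/307) = +1 → QR.
(266/307) = -1 → non-residue.
Total quadratic residues among the 6: 2.

2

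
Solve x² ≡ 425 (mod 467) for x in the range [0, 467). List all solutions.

110, 357

Since 467 ≡ 3 (mod 4), a square root of 425 is 425^((467+1)/4) = 425^117 mod 467.
Repeated squaring: 425^2≡363, 425^4≡75, 425^8≡21, 425^16≡441, 425^32≡209, 425^64≡250 (mod 467).
425^117 = 425^(64+32+16+4+1) ≡ 357 (mod 467).
Check: 357² = 127449 ≡ 425 (mod 467). The two roots are 110 and 357.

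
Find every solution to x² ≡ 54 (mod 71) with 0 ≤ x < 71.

14, 57

Since 71 ≡ 3 (mod 4), a square root of 54 is 54^((71+1)/4) = 54^18 mod 71.
Repeated squaring: 54^2≡5, 54^4≡25, 54^8≡57, 54^16≡54 (mod 71).
54^18 = 54^(16+2) ≡ 57 (mod 71).
Check: 57² = 3249 ≡ 54 (mod 71). The two roots are 14 and 57.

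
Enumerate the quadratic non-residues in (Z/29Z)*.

2, 3, 8, 10, 11, 12, 14, 15, 17, 18, 19, 21, 26, 27

Square k = 1,…,14 (k and 29−k give the same square):
1²=1, 2²=4, 3²=9, 4²=16, 5²=25, 6²≡7, 7²≡20, 8²≡6, 9²≡23, 10²≡13, 11²≡5, 12²≡28, 13²≡24, 14²≡22 (mod 29).
The residues are {1, 4, 5, 6, 7, 9, 13, 16, 20, 22, 23, 24, 25, 28}; the non-residues are the remaining 14 nonzero classes.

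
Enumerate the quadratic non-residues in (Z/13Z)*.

2 5 6 7 8 11

Square k = 1,…,6 (k and 13−k give the same square):
1²=1, 2²=4, 3²=9, 4²≡3, 5²≡12, 6²≡10 (mod 13).
The residues are {1, 3, 4, 9, 10, 12}; the non-residues are the remaining 6 nonzero classes.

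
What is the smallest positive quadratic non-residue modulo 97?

5

(2/97) = +1, so 2 is a residue.
(3/97) = +1, so 3 is a residue.
(4/97) = +1, so 4 is a residue.
(5/97) = −1, so 5 is the smallest positive non-residue mod 97.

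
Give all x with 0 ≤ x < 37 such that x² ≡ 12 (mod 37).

7, 30

37 ≡ 1 (mod 4), so we find a root by search.
Trying successive values, 7² = 49 ≡ 12 (mod 37). The other root is 37 − 7 = 30.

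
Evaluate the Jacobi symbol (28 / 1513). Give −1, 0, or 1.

1

Pull out 2^2: since 1513 ≡ 1 (mod 8), (2/1513) = +1, so (2/1513)^2 = +1.
Reciprocity: 7 ≡ 3 and 1513 ≡ 1 (mod 4), so (7/1513) = +(1513/7).
Reduce top mod 7: now compute (1/7).
Reached (1/7) = 1. Collecting the sign flips along the way, the symbol is +1.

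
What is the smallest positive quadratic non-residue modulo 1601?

(2/1601) = +1, so 2 is a residue.
(3/1601) = −1, so 3 is the smallest positive non-residue mod 1601.

3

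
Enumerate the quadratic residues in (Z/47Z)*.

1 2 3 4 6 7 8 9 12 14 16 17 18 21 24 25 27 28 32 34 36 37 42

Square k = 1,…,23 (k and 47−k give the same square):
1²=1, 2²=4, 3²=9, 4²=16, 5²=25, 6²=36, 7²≡2, 8²≡17, 9²≡34, 10²≡6, 11²≡27, 12²≡3, 13²≡28, 14²≡8, 15²≡37, 16²≡21, 17²≡7, 18²≡42, 19²≡32, 20²≡24, 21²≡18, 22²≡14, 23²≡12 (mod 47).
So the quadratic residues mod 47 are {1, 2, 3, 4, 6, 7, 8, 9, 12, 14, 16, 17, 18, 21, 24, 25, 27, 28, 32, 34, 36, 37, 42}.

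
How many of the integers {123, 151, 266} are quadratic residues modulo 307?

(123/307) = -1 → non-residue.
(151/307) = -1 → non-residue.
(266/307) = -1 → non-residue.
Total quadratic residues among the 3: 0.

0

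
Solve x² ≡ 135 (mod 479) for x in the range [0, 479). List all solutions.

130, 349

Since 479 ≡ 3 (mod 4), a square root of 135 is 135^((479+1)/4) = 135^120 mod 479.
Repeated squaring: 135^2≡23, 135^4≡50, 135^8≡105, 135^16≡8, 135^32≡64, 135^64≡264 (mod 479).
135^120 = 135^(64+32+16+8) ≡ 349 (mod 479).
Check: 349² = 121801 ≡ 135 (mod 479). The two roots are 130 and 349.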